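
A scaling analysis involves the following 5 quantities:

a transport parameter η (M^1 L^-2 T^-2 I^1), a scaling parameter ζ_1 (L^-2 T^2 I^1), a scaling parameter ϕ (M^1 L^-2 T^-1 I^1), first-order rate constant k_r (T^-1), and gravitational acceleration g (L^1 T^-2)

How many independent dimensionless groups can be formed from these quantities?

1

There are 5 variables and 4 base dimensions (M, L, T, I).
The dimension matrix has rank 4.
Independent dimensionless groups: 5 − 4 = 1.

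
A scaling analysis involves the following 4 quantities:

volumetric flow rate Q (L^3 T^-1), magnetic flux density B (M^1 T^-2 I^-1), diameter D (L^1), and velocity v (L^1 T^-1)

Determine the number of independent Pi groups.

There are 4 variables and 4 base dimensions (M, L, T, I).
The dimension matrix has rank 3 (less than 4: the dimension vectors are linearly dependent).
Independent dimensionless groups: 4 − 3 = 1.

1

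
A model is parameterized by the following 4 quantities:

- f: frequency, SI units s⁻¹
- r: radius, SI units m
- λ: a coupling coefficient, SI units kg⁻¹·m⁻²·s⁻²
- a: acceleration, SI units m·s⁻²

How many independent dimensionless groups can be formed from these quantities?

There are 4 variables and 3 base dimensions (M, L, T).
The dimension matrix has rank 3.
Independent dimensionless groups: 4 − 3 = 1.

1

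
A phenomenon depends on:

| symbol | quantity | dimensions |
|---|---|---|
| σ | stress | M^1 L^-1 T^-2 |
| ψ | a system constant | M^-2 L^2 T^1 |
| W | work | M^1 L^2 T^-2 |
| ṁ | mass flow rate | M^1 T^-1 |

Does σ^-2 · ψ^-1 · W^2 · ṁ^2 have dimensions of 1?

Sum the exponent of each base dimension across the product:
  M: −2·[σ]_M − [ψ]_M + 2·[W]_M + 2·[ṁ]_M = −2·(1) − (-2) + 2·(1) + 2·(1) = 4
  L: −2·[σ]_L − [ψ]_L + 2·[W]_L + 2·[ṁ]_L = −2·(-1) − (2) + 2·(2) + 2·(0) = 4
  T: −2·[σ]_T − [ψ]_T + 2·[W]_T + 2·[ṁ]_T = −2·(-2) − (1) + 2·(-2) + 2·(-1) = -3
Net dimensions [M⁴ L⁴ T⁻³] ≠ [1] — not dimensionless.

no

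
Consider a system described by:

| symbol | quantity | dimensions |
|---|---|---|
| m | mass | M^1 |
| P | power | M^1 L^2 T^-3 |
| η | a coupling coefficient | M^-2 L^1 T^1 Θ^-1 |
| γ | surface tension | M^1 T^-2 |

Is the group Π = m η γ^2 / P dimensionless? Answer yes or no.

no

Sum the exponent of each base dimension across the product:
  M: [m]_M − [P]_M + [η]_M + 2·[γ]_M = (1) − (1) + (-2) + 2·(1) = 0
  L: [m]_L − [P]_L + [η]_L + 2·[γ]_L = (0) − (2) + (1) + 2·(0) = -1
  T: [m]_T − [P]_T + [η]_T + 2·[γ]_T = (0) − (-3) + (1) + 2·(-2) = 0
  Θ: [m]_Θ − [P]_Θ + [η]_Θ + 2·[γ]_Θ = (0) − (0) + (-1) + 2·(0) = -1
Net dimensions [L⁻¹ Θ⁻¹] ≠ [1] — not dimensionless.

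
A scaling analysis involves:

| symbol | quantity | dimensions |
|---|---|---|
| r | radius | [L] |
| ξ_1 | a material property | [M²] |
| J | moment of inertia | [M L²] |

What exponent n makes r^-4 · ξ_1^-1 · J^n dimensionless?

Balance the M exponent: (1)·n from J, plus −4·(0) − (2) = -2 from the rest, must sum to zero.
n − 2 = 0, so n = 2.

2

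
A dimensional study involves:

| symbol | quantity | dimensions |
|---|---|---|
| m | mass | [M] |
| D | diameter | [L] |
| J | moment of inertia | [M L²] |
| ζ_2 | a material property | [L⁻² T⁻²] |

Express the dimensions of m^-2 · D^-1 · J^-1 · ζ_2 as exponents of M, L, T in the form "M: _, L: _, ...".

M: -3, L: -5, T: -2

Collect each base-dimension exponent across the product:
  M: −2·(1) − (0) − (1) + (0) = -3
  L: −2·(0) − (1) − (2) + (-2) = -5
  T: −2·(0) − (0) − (0) + (-2) = -2
So the dimensions are [M⁻³ L⁻⁵ T⁻²].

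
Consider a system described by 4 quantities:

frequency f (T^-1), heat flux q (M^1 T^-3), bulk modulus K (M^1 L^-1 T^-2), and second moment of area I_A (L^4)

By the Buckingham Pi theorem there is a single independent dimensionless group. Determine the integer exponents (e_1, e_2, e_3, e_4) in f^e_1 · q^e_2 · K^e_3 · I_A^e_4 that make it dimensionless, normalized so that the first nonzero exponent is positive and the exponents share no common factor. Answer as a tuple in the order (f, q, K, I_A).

M: e_1·(0) + e_2·(1) + e_3·(1) + e_4·(0) = 0
L: e_1·(0) + e_2·(0) + e_3·(-1) + e_4·(4) = 0
T: e_1·(-1) + e_2·(-3) + e_3·(-2) + e_4·(0) = 0
Solving this homogeneous linear system for the smallest-integer solution (first nonzero entry positive) gives (4, -4, 4, 1).

(4, -4, 4, 1)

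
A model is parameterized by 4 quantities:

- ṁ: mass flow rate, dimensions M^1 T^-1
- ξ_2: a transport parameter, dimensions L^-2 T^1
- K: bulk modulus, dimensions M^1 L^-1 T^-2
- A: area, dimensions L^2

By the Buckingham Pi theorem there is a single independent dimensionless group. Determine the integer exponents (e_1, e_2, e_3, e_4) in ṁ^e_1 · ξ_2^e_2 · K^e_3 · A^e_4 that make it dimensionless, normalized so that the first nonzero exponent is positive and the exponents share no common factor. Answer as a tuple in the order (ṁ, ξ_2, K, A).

(2, -2, -2, -3)

M: e_1·(1) + e_2·(0) + e_3·(1) + e_4·(0) = 0
L: e_1·(0) + e_2·(-2) + e_3·(-1) + e_4·(2) = 0
T: e_1·(-1) + e_2·(1) + e_3·(-2) + e_4·(0) = 0
Solving this homogeneous linear system for the smallest-integer solution (first nonzero entry positive) gives (2, -2, -2, -3).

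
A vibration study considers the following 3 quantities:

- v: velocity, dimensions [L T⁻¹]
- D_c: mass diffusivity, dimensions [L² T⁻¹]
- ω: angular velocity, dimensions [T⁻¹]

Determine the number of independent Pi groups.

There are 3 variables and 2 base dimensions (L, T).
The dimension matrix has rank 2.
Independent dimensionless groups: 3 − 2 = 1.

1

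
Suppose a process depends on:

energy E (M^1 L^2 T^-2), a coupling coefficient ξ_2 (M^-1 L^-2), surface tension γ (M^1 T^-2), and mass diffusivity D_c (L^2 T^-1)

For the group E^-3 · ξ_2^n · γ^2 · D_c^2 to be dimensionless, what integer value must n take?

-1

Balance the M exponent: (-1)·n from ξ_2, plus −3·(1) + 2·(1) + 2·(0) = -1 from the rest, must sum to zero.
−n − 1 = 0, so n = -1.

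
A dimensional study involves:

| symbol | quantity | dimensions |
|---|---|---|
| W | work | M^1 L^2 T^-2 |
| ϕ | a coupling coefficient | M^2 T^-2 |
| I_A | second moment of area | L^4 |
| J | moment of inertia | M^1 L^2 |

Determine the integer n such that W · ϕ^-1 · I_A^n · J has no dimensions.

Balance the L exponent: (4)·n from I_A, plus (2) − (0) + (2) = 4 from the rest, must sum to zero.
4n + 4 = 0, so n = -1.

-1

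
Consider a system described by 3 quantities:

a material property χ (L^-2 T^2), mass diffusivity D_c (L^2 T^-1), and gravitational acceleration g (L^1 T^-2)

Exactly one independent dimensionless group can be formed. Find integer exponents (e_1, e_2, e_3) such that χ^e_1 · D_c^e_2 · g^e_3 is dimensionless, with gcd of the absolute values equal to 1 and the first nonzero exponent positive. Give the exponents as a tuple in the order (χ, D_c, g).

L: e_1·(-2) + e_2·(2) + e_3·(1) = 0
T: e_1·(2) + e_2·(-1) + e_3·(-2) = 0
Solving this homogeneous linear system for the smallest-integer solution (first nonzero entry positive) gives (3, 2, 2).

(3, 2, 2)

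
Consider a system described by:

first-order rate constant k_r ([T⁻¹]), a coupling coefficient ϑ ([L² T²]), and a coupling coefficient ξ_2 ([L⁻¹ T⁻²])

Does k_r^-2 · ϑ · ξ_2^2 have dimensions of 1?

Sum the exponent of each base dimension across the product:
  L: −2·[k_r]_L + [ϑ]_L + 2·[ξ_2]_L = −2·(0) + (2) + 2·(-1) = 0
  T: −2·[k_r]_T + [ϑ]_T + 2·[ξ_2]_T = −2·(-1) + (2) + 2·(-2) = 0
All base exponents vanish — dimensionless.

yes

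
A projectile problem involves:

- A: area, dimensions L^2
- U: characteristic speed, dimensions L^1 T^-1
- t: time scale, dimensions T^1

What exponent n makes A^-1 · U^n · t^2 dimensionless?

2

Balance the L exponent: (1)·n from U, plus −(2) + 2·(0) = -2 from the rest, must sum to zero.
n − 2 = 0, so n = 2.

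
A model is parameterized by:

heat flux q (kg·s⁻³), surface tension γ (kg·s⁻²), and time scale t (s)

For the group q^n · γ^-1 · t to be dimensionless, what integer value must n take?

1

Balance the M exponent: (1)·n from q, plus −(1) + (0) = -1 from the rest, must sum to zero.
n − 1 = 0, so n = 1.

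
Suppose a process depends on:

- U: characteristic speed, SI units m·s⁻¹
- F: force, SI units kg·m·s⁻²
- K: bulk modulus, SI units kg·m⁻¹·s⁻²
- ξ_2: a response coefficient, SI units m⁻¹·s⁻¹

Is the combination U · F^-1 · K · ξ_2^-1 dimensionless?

yes

Sum the exponent of each base dimension across the product:
  M: [U]_M − [F]_M + [K]_M − [ξ_2]_M = (0) − (1) + (1) − (0) = 0
  L: [U]_L − [F]_L + [K]_L − [ξ_2]_L = (1) − (1) + (-1) − (-1) = 0
  T: [U]_T − [F]_T + [K]_T − [ξ_2]_T = (-1) − (-2) + (-2) − (-1) = 0
All base exponents vanish — dimensionless.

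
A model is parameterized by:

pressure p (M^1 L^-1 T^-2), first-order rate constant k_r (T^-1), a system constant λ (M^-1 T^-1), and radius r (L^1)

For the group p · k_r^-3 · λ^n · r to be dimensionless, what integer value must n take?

1

Balance the M exponent: (-1)·n from λ, plus (1) − 3·(0) + (0) = 1 from the rest, must sum to zero.
−n + 1 = 0, so n = 1.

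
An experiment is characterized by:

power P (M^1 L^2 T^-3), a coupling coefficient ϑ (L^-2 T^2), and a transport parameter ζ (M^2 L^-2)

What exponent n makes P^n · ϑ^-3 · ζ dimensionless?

-2

Balance the M exponent: (1)·n from P, plus −3·(0) + (2) = 2 from the rest, must sum to zero.
n + 2 = 0, so n = -2.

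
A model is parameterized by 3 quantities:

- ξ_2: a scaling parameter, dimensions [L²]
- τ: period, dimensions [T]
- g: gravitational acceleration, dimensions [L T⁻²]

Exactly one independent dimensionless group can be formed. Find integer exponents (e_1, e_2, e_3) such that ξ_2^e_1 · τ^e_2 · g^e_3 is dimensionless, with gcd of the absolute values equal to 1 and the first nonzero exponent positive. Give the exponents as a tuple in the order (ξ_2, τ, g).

(1, -4, -2)

L: e_1·(2) + e_2·(0) + e_3·(1) = 0
T: e_1·(0) + e_2·(1) + e_3·(-2) = 0
Solving this homogeneous linear system for the smallest-integer solution (first nonzero entry positive) gives (1, -4, -2).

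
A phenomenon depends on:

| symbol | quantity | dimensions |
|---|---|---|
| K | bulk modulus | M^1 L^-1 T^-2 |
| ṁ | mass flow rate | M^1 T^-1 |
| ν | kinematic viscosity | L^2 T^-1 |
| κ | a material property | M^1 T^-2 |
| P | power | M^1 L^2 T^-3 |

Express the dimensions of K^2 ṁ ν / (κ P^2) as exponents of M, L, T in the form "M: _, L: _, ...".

Collect each base-dimension exponent across the product:
  M: 2·(1) + (1) + (0) − (1) − 2·(1) = 0
  L: 2·(-1) + (0) + (2) − (0) − 2·(2) = -4
  T: 2·(-2) + (-1) + (-1) − (-2) − 2·(-3) = 2
So the dimensions are [L⁻⁴ T²].

M: 0, L: -4, T: 2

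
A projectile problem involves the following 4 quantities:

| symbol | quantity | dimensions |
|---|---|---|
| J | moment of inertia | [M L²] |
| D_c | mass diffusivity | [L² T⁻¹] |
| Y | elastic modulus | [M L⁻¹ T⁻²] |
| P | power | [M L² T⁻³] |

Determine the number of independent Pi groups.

There are 4 variables and 3 base dimensions (M, L, T).
The dimension matrix has rank 3.
Independent dimensionless groups: 4 − 3 = 1.

1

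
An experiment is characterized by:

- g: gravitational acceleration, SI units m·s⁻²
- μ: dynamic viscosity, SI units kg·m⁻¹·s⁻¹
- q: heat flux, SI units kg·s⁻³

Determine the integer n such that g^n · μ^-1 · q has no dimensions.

Balance the L exponent: (1)·n from g, plus −(-1) + (0) = 1 from the rest, must sum to zero.
n + 1 = 0, so n = -1.

-1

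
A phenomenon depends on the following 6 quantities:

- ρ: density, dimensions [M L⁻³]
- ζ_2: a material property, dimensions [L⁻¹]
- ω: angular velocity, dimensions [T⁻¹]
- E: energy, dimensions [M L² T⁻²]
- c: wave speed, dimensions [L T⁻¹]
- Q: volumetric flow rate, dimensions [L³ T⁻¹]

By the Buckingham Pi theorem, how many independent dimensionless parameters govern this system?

There are 6 variables and 3 base dimensions (M, L, T).
The dimension matrix has rank 3.
Independent dimensionless groups: 6 − 3 = 3.

3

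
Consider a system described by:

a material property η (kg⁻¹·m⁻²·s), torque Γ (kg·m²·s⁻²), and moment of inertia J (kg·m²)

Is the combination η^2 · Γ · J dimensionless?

yes

Sum the exponent of each base dimension across the product:
  M: 2·[η]_M + [Γ]_M + [J]_M = 2·(-1) + (1) + (1) = 0
  L: 2·[η]_L + [Γ]_L + [J]_L = 2·(-2) + (2) + (2) = 0
  T: 2·[η]_T + [Γ]_T + [J]_T = 2·(1) + (-2) + (0) = 0
All base exponents vanish — dimensionless.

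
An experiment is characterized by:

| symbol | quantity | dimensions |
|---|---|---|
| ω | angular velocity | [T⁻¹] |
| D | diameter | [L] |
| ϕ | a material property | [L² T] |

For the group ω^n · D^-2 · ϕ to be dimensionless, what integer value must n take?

1

Balance the T exponent: (-1)·n from ω, plus −2·(0) + (1) = 1 from the rest, must sum to zero.
−n + 1 = 0, so n = 1.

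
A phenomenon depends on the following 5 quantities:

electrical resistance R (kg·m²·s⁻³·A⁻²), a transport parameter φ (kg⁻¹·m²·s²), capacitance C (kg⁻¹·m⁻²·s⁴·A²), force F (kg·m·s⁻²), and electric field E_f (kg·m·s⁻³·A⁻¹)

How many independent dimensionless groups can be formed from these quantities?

1

There are 5 variables and 4 base dimensions (M, L, T, I).
The dimension matrix has rank 4.
Independent dimensionless groups: 5 − 4 = 1.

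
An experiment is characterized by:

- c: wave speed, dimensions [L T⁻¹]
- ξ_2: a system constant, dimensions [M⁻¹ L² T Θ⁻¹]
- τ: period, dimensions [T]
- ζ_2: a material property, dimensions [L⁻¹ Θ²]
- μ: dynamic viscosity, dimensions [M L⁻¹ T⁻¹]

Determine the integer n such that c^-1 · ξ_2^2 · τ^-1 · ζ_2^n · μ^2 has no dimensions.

1

Balance the L exponent: (-1)·n from ζ_2, plus −(1) + 2·(2) − (0) + 2·(-1) = 1 from the rest, must sum to zero.
−n + 1 = 0, so n = 1.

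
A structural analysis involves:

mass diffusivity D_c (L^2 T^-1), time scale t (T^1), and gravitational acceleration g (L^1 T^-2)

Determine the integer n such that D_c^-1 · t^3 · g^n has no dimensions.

Balance the L exponent: (1)·n from g, plus −(2) + 3·(0) = -2 from the rest, must sum to zero.
n − 2 = 0, so n = 2.

2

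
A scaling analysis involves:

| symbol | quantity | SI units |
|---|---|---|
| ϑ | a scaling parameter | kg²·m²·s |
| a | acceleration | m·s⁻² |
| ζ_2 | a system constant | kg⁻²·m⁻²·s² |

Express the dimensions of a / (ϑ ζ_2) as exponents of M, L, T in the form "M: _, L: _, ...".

M: 0, L: 1, T: -5

Collect each base-dimension exponent across the product:
  M: −(2) + (0) − (-2) = 0
  L: −(2) + (1) − (-2) = 1
  T: −(1) + (-2) − (2) = -5
So the dimensions are [L T⁻⁵].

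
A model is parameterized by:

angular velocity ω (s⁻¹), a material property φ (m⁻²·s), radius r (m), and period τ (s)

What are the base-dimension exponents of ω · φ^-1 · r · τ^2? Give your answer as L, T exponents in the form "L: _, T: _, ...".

Collect each base-dimension exponent across the product:
  L: (0) − (-2) + (1) + 2·(0) = 3
  T: (-1) − (1) + (0) + 2·(1) = 0
So the dimensions are [L³].

L: 3, T: 0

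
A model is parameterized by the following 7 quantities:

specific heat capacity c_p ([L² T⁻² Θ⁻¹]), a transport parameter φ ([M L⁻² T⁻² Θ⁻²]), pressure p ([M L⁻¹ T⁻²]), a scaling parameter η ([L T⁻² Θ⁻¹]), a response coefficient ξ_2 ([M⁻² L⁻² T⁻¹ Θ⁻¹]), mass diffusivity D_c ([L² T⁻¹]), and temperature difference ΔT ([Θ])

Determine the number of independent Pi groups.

There are 7 variables and 4 base dimensions (M, L, T, Θ).
The dimension matrix has rank 4.
Independent dimensionless groups: 7 − 4 = 3.

3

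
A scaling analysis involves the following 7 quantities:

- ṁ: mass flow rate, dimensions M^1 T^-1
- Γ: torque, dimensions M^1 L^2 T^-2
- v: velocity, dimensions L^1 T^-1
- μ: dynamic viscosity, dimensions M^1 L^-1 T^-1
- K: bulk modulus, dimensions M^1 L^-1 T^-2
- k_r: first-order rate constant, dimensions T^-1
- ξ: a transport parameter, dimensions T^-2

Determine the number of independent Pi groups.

4

There are 7 variables and 3 base dimensions (M, L, T).
The dimension matrix has rank 3.
Independent dimensionless groups: 7 − 3 = 4.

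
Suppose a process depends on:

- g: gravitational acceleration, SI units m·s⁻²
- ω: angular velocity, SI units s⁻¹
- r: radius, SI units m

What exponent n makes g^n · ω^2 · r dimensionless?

Balance the L exponent: (1)·n from g, plus 2·(0) + (1) = 1 from the rest, must sum to zero.
n + 1 = 0, so n = -1.

-1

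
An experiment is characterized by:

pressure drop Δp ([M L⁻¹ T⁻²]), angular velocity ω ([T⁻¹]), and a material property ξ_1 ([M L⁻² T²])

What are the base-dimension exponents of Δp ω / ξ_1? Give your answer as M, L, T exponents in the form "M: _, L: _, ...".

M: 0, L: 1, T: -5

Collect each base-dimension exponent across the product:
  M: (1) + (0) − (1) = 0
  L: (-1) + (0) − (-2) = 1
  T: (-2) + (-1) − (2) = -5
So the dimensions are [L T⁻⁵].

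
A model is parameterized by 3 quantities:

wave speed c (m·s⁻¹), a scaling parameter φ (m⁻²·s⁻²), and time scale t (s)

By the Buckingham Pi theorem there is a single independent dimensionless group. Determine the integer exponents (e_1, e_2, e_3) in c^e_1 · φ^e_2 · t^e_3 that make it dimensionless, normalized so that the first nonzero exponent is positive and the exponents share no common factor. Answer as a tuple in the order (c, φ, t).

(2, 1, 4)

L: e_1·(1) + e_2·(-2) + e_3·(0) = 0
T: e_1·(-1) + e_2·(-2) + e_3·(1) = 0
Solving this homogeneous linear system for the smallest-integer solution (first nonzero entry positive) gives (2, 1, 4).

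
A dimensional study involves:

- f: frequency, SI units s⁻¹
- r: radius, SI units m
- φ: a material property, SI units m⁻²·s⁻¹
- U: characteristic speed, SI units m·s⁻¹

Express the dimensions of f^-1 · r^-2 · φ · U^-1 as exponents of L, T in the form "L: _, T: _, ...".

L: -5, T: 1

Collect each base-dimension exponent across the product:
  L: −(0) − 2·(1) + (-2) − (1) = -5
  T: −(-1) − 2·(0) + (-1) − (-1) = 1
So the dimensions are [L⁻⁵ T].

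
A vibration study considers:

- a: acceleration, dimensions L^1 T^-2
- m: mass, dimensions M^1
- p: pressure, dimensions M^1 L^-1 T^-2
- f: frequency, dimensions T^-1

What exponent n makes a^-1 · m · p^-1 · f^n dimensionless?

Balance the T exponent: (-1)·n from f, plus −(-2) + (0) − (-2) = 4 from the rest, must sum to zero.
−n + 4 = 0, so n = 4.

4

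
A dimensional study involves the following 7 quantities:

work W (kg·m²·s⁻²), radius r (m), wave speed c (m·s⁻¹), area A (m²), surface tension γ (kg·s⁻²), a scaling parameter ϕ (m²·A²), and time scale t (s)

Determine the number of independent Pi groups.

There are 7 variables and 4 base dimensions (M, L, T, I).
The dimension matrix has rank 4.
Independent dimensionless groups: 7 − 4 = 3.

3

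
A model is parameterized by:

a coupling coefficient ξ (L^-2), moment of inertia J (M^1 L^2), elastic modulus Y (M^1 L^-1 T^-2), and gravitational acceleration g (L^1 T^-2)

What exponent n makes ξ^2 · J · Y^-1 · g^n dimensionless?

Balance the L exponent: (1)·n from g, plus 2·(-2) + (2) − (-1) = -1 from the rest, must sum to zero.
n − 1 = 0, so n = 1.

1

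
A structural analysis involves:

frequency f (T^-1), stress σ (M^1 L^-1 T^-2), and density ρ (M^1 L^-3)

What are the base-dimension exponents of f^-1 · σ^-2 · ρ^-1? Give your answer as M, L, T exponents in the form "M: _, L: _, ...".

M: -3, L: 5, T: 5

Collect each base-dimension exponent across the product:
  M: −(0) − 2·(1) − (1) = -3
  L: −(0) − 2·(-1) − (-3) = 5
  T: −(-1) − 2·(-2) − (0) = 5
So the dimensions are [M⁻³ L⁵ T⁵].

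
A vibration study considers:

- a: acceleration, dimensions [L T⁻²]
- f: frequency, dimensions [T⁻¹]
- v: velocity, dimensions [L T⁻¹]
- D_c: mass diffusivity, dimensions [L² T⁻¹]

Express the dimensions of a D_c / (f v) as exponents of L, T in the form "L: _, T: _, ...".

L: 2, T: -1

Collect each base-dimension exponent across the product:
  L: (1) − (0) − (1) + (2) = 2
  T: (-2) − (-1) − (-1) + (-1) = -1
So the dimensions are [L² T⁻¹].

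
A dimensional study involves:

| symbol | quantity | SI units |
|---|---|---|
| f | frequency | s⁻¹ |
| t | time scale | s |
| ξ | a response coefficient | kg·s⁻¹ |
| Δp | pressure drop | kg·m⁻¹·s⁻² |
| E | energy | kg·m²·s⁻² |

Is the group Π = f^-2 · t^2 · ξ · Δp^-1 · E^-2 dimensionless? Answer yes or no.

no

Sum the exponent of each base dimension across the product:
  M: −2·[f]_M + 2·[t]_M + [ξ]_M − [Δp]_M − 2·[E]_M = −2·(0) + 2·(0) + (1) − (1) − 2·(1) = -2
  L: −2·[f]_L + 2·[t]_L + [ξ]_L − [Δp]_L − 2·[E]_L = −2·(0) + 2·(0) + (0) − (-1) − 2·(2) = -3
  T: −2·[f]_T + 2·[t]_T + [ξ]_T − [Δp]_T − 2·[E]_T = −2·(-1) + 2·(1) + (-1) − (-2) − 2·(-2) = 9
Net dimensions [M⁻² L⁻³ T⁹] ≠ [1] — not dimensionless.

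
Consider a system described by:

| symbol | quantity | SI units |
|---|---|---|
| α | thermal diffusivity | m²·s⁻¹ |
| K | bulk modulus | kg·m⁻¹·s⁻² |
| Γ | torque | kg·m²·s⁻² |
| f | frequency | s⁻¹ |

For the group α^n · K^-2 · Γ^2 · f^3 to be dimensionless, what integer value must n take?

Balance the L exponent: (2)·n from α, plus −2·(-1) + 2·(2) + 3·(0) = 6 from the rest, must sum to zero.
2n + 6 = 0, so n = -3.

-3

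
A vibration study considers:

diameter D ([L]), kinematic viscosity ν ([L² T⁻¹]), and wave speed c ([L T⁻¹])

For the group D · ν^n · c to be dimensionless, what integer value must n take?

Balance the L exponent: (2)·n from ν, plus (1) + (1) = 2 from the rest, must sum to zero.
2n + 2 = 0, so n = -1.

-1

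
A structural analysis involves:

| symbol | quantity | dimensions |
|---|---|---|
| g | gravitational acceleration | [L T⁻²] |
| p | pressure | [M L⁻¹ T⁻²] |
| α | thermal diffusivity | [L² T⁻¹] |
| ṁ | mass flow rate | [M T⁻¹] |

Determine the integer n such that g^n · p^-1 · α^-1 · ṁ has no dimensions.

1

Balance the L exponent: (1)·n from g, plus −(-1) − (2) + (0) = -1 from the rest, must sum to zero.
n − 1 = 0, so n = 1.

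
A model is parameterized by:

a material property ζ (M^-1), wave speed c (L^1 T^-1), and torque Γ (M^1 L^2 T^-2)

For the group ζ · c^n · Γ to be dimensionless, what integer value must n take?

Balance the L exponent: (1)·n from c, plus (0) + (2) = 2 from the rest, must sum to zero.
n + 2 = 0, so n = -2.

-2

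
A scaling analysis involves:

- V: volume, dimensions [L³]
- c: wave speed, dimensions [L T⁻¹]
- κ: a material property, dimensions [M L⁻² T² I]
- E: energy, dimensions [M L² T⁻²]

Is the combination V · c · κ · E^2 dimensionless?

Sum the exponent of each base dimension across the product:
  M: [V]_M + [c]_M + [κ]_M + 2·[E]_M = (0) + (0) + (1) + 2·(1) = 3
  L: [V]_L + [c]_L + [κ]_L + 2·[E]_L = (3) + (1) + (-2) + 2·(2) = 6
  T: [V]_T + [c]_T + [κ]_T + 2·[E]_T = (0) + (-1) + (2) + 2·(-2) = -3
  I: [V]_I + [c]_I + [κ]_I + 2·[E]_I = (0) + (0) + (1) + 2·(0) = 1
Net dimensions [M³ L⁶ T⁻³ I] ≠ [1] — not dimensionless.

no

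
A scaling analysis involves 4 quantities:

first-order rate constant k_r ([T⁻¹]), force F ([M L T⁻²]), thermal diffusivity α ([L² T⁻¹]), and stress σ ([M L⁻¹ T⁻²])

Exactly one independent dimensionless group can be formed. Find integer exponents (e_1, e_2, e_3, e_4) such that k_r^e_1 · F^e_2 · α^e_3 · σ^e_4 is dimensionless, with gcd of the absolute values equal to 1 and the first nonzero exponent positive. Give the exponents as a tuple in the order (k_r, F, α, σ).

(1, 1, -1, -1)

M: e_1·(0) + e_2·(1) + e_3·(0) + e_4·(1) = 0
L: e_1·(0) + e_2·(1) + e_3·(2) + e_4·(-1) = 0
T: e_1·(-1) + e_2·(-2) + e_3·(-1) + e_4·(-2) = 0
Solving this homogeneous linear system for the smallest-integer solution (first nonzero entry positive) gives (1, 1, -1, -1).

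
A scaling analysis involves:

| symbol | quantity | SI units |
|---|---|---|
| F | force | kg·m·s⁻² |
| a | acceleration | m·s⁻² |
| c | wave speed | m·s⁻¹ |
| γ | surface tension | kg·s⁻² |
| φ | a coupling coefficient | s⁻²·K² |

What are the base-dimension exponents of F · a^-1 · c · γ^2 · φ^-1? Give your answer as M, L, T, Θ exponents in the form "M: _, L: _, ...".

M: 3, L: 1, T: -3, Θ: -2

Collect each base-dimension exponent across the product:
  M: (1) − (0) + (0) + 2·(1) − (0) = 3
  L: (1) − (1) + (1) + 2·(0) − (0) = 1
  T: (-2) − (-2) + (-1) + 2·(-2) − (-2) = -3
  Θ: (0) − (0) + (0) + 2·(0) − (2) = -2
So the dimensions are [M³ L T⁻³ Θ⁻²].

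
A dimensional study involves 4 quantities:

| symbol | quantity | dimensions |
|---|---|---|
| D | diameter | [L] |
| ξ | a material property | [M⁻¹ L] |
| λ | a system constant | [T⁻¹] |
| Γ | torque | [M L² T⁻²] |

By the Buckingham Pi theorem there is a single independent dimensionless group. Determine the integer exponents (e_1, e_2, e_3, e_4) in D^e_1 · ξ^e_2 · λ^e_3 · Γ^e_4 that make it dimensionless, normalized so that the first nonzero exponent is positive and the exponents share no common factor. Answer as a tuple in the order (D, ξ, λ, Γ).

M: e_1·(0) + e_2·(-1) + e_3·(0) + e_4·(1) = 0
L: e_1·(1) + e_2·(1) + e_3·(0) + e_4·(2) = 0
T: e_1·(0) + e_2·(0) + e_3·(-1) + e_4·(-2) = 0
Solving this homogeneous linear system for the smallest-integer solution (first nonzero entry positive) gives (3, -1, 2, -1).

(3, -1, 2, -1)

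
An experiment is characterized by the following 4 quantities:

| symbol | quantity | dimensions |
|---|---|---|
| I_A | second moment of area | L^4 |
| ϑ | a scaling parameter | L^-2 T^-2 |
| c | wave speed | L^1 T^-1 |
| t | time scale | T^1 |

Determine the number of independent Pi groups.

2

There are 4 variables and 2 base dimensions (L, T).
The dimension matrix has rank 2.
Independent dimensionless groups: 4 − 2 = 2.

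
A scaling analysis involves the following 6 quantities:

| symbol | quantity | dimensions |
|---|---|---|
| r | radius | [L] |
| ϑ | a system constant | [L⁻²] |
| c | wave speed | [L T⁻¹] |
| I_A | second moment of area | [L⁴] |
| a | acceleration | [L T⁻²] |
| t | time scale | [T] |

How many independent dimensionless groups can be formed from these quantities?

4

There are 6 variables and 2 base dimensions (L, T).
The dimension matrix has rank 2.
Independent dimensionless groups: 6 − 2 = 4.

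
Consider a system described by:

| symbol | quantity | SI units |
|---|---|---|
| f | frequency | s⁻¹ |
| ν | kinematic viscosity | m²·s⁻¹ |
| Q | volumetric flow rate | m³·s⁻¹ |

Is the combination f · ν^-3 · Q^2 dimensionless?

yes

Sum the exponent of each base dimension across the product:
  M: [f]_M − 3·[ν]_M + 2·[Q]_M = (0) − 3·(0) + 2·(0) = 0
  L: [f]_L − 3·[ν]_L + 2·[Q]_L = (0) − 3·(2) + 2·(3) = 0
  T: [f]_T − 3·[ν]_T + 2·[Q]_T = (-1) − 3·(-1) + 2·(-1) = 0
All base exponents vanish — dimensionless.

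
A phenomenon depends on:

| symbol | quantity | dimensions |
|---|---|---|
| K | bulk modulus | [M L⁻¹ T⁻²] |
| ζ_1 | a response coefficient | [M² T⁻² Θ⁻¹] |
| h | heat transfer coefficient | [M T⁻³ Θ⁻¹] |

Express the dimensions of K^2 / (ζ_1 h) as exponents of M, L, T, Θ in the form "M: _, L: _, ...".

Collect each base-dimension exponent across the product:
  M: 2·(1) − (2) − (1) = -1
  L: 2·(-1) − (0) − (0) = -2
  T: 2·(-2) − (-2) − (-3) = 1
  Θ: 2·(0) − (-1) − (-1) = 2
So the dimensions are [M⁻¹ L⁻² T Θ²].

M: -1, L: -2, T: 1, Θ: 2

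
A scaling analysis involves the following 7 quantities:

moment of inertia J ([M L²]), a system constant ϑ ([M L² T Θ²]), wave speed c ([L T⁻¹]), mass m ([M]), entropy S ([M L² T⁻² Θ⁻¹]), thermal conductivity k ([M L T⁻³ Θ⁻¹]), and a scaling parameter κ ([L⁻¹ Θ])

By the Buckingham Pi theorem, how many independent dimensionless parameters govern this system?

There are 7 variables and 4 base dimensions (M, L, T, Θ).
The dimension matrix has rank 4.
Independent dimensionless groups: 7 − 4 = 3.

3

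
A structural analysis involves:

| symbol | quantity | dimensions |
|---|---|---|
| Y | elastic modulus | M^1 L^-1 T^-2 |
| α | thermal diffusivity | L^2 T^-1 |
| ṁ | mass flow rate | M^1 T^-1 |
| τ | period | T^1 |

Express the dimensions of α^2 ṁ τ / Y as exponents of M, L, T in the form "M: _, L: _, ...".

M: 0, L: 5, T: 0

Collect each base-dimension exponent across the product:
  M: −(1) + 2·(0) + (1) + (0) = 0
  L: −(-1) + 2·(2) + (0) + (0) = 5
  T: −(-2) + 2·(-1) + (-1) + (1) = 0
So the dimensions are [L⁵].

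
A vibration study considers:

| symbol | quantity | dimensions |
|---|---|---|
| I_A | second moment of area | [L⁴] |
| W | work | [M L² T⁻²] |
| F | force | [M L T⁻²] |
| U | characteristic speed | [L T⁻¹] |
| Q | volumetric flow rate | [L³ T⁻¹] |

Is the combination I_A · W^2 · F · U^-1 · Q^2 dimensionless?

no

Sum the exponent of each base dimension across the product:
  M: [I_A]_M + 2·[W]_M + [F]_M − [U]_M + 2·[Q]_M = (0) + 2·(1) + (1) − (0) + 2·(0) = 3
  L: [I_A]_L + 2·[W]_L + [F]_L − [U]_L + 2·[Q]_L = (4) + 2·(2) + (1) − (1) + 2·(3) = 14
  T: [I_A]_T + 2·[W]_T + [F]_T − [U]_T + 2·[Q]_T = (0) + 2·(-2) + (-2) − (-1) + 2·(-1) = -7
Net dimensions [M³ L¹⁴ T⁻⁷] ≠ [1] — not dimensionless.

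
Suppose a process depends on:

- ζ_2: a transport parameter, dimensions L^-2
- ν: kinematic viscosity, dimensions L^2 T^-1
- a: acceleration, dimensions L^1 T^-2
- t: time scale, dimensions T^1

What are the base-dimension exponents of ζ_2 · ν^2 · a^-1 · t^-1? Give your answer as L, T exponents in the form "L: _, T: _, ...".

L: 1, T: -1

Collect each base-dimension exponent across the product:
  L: (-2) + 2·(2) − (1) − (0) = 1
  T: (0) + 2·(-1) − (-2) − (1) = -1
So the dimensions are [L T⁻¹].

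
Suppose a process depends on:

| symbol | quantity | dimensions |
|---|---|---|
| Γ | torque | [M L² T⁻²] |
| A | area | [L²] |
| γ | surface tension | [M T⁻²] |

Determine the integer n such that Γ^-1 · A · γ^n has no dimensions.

1

Balance the M exponent: (1)·n from γ, plus −(1) + (0) = -1 from the rest, must sum to zero.
n − 1 = 0, so n = 1.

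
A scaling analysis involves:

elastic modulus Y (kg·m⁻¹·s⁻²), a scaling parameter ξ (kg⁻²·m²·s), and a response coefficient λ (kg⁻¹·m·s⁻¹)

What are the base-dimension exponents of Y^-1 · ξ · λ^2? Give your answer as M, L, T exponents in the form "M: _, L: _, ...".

Collect each base-dimension exponent across the product:
  M: −(1) + (-2) + 2·(-1) = -5
  L: −(-1) + (2) + 2·(1) = 5
  T: −(-2) + (1) + 2·(-1) = 1
So the dimensions are [M⁻⁵ L⁵ T].

M: -5, L: 5, T: 1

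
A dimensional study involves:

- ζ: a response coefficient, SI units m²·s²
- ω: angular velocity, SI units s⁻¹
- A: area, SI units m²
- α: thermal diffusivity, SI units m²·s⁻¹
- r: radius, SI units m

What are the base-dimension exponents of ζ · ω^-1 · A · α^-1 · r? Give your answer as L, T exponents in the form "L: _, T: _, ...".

Collect each base-dimension exponent across the product:
  L: (2) − (0) + (2) − (2) + (1) = 3
  T: (2) − (-1) + (0) − (-1) + (0) = 4
So the dimensions are [L³ T⁴].

L: 3, T: 4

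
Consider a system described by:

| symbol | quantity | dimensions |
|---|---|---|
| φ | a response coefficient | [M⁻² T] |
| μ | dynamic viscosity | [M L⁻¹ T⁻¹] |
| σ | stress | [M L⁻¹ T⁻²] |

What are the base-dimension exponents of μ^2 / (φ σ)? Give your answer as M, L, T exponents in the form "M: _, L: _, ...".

Collect each base-dimension exponent across the product:
  M: −(-2) + 2·(1) − (1) = 3
  L: −(0) + 2·(-1) − (-1) = -1
  T: −(1) + 2·(-1) − (-2) = -1
So the dimensions are [M³ L⁻¹ T⁻¹].

M: 3, L: -1, T: -1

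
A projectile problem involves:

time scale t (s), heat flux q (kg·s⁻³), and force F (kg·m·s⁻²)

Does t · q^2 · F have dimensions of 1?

no

Sum the exponent of each base dimension across the product:
  M: [t]_M + 2·[q]_M + [F]_M = (0) + 2·(1) + (1) = 3
  L: [t]_L + 2·[q]_L + [F]_L = (0) + 2·(0) + (1) = 1
  T: [t]_T + 2·[q]_T + [F]_T = (1) + 2·(-3) + (-2) = -7
Net dimensions [M³ L T⁻⁷] ≠ [1] — not dimensionless.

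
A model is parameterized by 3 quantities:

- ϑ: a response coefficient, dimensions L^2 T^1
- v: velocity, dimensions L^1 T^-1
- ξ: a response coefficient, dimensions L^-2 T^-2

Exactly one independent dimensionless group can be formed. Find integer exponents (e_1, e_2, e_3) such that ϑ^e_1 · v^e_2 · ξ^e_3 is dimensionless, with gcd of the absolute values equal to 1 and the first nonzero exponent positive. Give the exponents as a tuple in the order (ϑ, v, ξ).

L: e_1·(2) + e_2·(1) + e_3·(-2) = 0
T: e_1·(1) + e_2·(-1) + e_3·(-2) = 0
Solving this homogeneous linear system for the smallest-integer solution (first nonzero entry positive) gives (4, -2, 3).

(4, -2, 3)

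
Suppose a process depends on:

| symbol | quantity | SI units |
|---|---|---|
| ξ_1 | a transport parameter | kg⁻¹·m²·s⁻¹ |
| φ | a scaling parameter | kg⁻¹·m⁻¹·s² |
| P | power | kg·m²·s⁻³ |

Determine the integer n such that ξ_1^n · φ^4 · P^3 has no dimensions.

Balance the M exponent: (-1)·n from ξ_1, plus 4·(-1) + 3·(1) = -1 from the rest, must sum to zero.
−n − 1 = 0, so n = -1.

-1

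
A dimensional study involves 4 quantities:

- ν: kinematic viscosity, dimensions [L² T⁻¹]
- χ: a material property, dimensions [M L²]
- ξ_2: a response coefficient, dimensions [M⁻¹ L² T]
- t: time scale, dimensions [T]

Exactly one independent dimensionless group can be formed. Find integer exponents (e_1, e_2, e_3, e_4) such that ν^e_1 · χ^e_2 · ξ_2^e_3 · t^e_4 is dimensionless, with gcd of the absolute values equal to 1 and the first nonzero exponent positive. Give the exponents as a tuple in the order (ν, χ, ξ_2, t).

M: e_1·(0) + e_2·(1) + e_3·(-1) + e_4·(0) = 0
L: e_1·(2) + e_2·(2) + e_3·(2) + e_4·(0) = 0
T: e_1·(-1) + e_2·(0) + e_3·(1) + e_4·(1) = 0
Solving this homogeneous linear system for the smallest-integer solution (first nonzero entry positive) gives (2, -1, -1, 3).

(2, -1, -1, 3)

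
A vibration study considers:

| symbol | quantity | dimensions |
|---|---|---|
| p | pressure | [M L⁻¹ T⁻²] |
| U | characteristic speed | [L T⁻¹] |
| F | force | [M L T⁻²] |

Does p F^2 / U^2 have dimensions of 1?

no

Sum the exponent of each base dimension across the product:
  M: [p]_M − 2·[U]_M + 2·[F]_M = (1) − 2·(0) + 2·(1) = 3
  L: [p]_L − 2·[U]_L + 2·[F]_L = (-1) − 2·(1) + 2·(1) = -1
  T: [p]_T − 2·[U]_T + 2·[F]_T = (-2) − 2·(-1) + 2·(-2) = -4
Net dimensions [M³ L⁻¹ T⁻⁴] ≠ [1] — not dimensionless.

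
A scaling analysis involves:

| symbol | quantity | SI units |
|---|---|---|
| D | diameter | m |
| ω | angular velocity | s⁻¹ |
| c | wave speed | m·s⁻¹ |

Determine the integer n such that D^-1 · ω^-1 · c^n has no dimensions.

Balance the L exponent: (1)·n from c, plus −(1) − (0) = -1 from the rest, must sum to zero.
n − 1 = 0, so n = 1.

1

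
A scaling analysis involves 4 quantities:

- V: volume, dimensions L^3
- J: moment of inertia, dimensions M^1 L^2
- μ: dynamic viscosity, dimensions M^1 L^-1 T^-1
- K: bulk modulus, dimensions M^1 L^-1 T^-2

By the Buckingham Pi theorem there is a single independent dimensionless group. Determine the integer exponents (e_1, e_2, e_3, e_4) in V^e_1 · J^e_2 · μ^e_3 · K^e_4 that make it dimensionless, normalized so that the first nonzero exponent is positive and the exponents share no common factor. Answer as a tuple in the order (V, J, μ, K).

(1, -1, 2, -1)

M: e_1·(0) + e_2·(1) + e_3·(1) + e_4·(1) = 0
L: e_1·(3) + e_2·(2) + e_3·(-1) + e_4·(-1) = 0
T: e_1·(0) + e_2·(0) + e_3·(-1) + e_4·(-2) = 0
Solving this homogeneous linear system for the smallest-integer solution (first nonzero entry positive) gives (1, -1, 2, -1).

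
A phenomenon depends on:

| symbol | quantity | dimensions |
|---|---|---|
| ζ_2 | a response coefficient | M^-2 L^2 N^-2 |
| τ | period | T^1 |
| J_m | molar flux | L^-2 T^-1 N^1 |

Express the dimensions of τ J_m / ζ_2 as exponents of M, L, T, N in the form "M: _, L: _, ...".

Collect each base-dimension exponent across the product:
  M: −(-2) + (0) + (0) = 2
  L: −(2) + (0) + (-2) = -4
  T: −(0) + (1) + (-1) = 0
  N: −(-2) + (0) + (1) = 3
So the dimensions are [M² L⁻⁴ N³].

M: 2, L: -4, T: 0, N: 3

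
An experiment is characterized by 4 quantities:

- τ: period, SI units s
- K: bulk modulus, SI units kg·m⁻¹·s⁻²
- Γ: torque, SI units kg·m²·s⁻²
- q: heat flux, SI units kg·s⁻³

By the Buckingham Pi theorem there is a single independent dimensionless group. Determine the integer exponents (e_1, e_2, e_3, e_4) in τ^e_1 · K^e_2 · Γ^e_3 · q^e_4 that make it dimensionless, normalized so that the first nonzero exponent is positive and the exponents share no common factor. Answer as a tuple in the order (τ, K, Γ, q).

(3, -2, -1, 3)

M: e_1·(0) + e_2·(1) + e_3·(1) + e_4·(1) = 0
L: e_1·(0) + e_2·(-1) + e_3·(2) + e_4·(0) = 0
T: e_1·(1) + e_2·(-2) + e_3·(-2) + e_4·(-3) = 0
Solving this homogeneous linear system for the smallest-integer solution (first nonzero entry positive) gives (3, -2, -1, 3).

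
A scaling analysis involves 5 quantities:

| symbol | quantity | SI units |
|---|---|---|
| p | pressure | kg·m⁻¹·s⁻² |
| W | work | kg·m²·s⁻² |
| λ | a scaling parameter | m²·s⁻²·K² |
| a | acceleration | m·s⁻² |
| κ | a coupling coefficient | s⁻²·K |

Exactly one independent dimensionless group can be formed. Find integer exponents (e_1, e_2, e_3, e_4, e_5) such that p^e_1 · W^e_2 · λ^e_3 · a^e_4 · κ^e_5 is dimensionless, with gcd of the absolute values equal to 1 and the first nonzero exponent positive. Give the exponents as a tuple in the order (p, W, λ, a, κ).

M: e_1·(1) + e_2·(1) + e_3·(0) + e_4·(0) + e_5·(0) = 0
L: e_1·(-1) + e_2·(2) + e_3·(2) + e_4·(1) + e_5·(0) = 0
T: e_1·(-2) + e_2·(-2) + e_3·(-2) + e_4·(-2) + e_5·(-2) = 0
Θ: e_1·(0) + e_2·(0) + e_3·(2) + e_4·(0) + e_5·(1) = 0
Solving this homogeneous linear system for the smallest-integer solution (first nonzero entry positive) gives (1, -1, 1, 1, -2).

(1, -1, 1, 1, -2)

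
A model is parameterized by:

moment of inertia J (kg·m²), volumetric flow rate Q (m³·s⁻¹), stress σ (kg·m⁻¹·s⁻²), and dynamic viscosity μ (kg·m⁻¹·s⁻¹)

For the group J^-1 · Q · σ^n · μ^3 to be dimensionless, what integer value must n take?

Balance the M exponent: (1)·n from σ, plus −(1) + (0) + 3·(1) = 2 from the rest, must sum to zero.
n + 2 = 0, so n = -2.

-2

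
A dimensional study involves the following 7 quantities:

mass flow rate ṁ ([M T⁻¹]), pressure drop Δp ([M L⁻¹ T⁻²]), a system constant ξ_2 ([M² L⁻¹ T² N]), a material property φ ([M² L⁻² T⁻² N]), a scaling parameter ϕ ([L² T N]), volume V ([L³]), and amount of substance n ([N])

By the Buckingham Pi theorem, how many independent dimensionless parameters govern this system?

3

There are 7 variables and 4 base dimensions (M, L, T, N).
The dimension matrix has rank 4.
Independent dimensionless groups: 7 − 4 = 3.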